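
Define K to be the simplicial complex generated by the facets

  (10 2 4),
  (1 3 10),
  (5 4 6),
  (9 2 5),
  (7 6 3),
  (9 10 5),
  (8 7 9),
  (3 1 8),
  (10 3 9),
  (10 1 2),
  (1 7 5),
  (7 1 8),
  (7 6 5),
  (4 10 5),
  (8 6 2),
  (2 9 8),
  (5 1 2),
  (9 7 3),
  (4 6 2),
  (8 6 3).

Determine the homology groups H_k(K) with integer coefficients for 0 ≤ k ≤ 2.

We work with the vertex ordering 1 < 2 < 3 < 4 < 5 < 6 < 7 < 8 < 9 < 10. The simplices of K, each written with vertices in increasing order, are:

  0-simplices (10): [1], [2], [3], [4], [5], [6], [7], [8], [9], [10]
  1-simplices (30): (30 of them)
  2-simplices (20): (20 of them)

Hence C_0 ≅ Z^10, C_1 ≅ Z^30, C_2 ≅ Z^20.

Boundary ∂_1: C_1 → C_0 sends each edge [p,q] (with p < q) to q − p.
This gives a 10×30 integer matrix of rank 9; reducing to Smith normal form yields diagonal entries (1,1,1,1,1,1,1,1,1).

Boundary ∂_2: C_2 → C_1 acts by ∂[p,q,r] = [q,r] − [p,r] + [p,q]. For instance
  ∂[3,6,8] = [6,8] − [3,8] + [3,6],
  ∂[2,5,9] = [5,9] − [2,9] + [2,5].
The resulting 30×20 matrix has rank 20, and its Smith normal form has invariant factors (1,1,1,1,1,1,1,1,1,1,1,1,1,1,1,1,1,1,1,2).

From H_k ≅ ker(∂_k) / im(∂_{k+1}) we obtain:

  H_0: rank C_0 − rank ∂_1 = 10 − 9 = 1, and the invariant factors of ∂_1 are all 1, so H_0 ≅ Z.
  H_1: rank ker ∂_1 − rank ∂_2 = (30 − 9) − 20 = 1, and ∂_2 has invariant factor 2 > 1, so H_1 ≅ Z ⊕ Z/2Z.
  H_2: rank ker ∂_2 − rank ∂_3 = (20 − 20) − 0 = 0, and there is no ∂_3, so H_2 ≅ 0.

(K is a triangulation of the Klein bottle.)

H_0 = Z,  H_1 = Z ⊕ Z/2Z,  H_2 = 0.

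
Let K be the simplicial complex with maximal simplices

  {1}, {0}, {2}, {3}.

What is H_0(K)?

H_0 = Z^4.

We work with the vertex ordering 0 < 1 < 2 < 3. The simplices of K, each written with vertices in increasing order, are:

  0-simplices (4): [0], [1], [2], [3]

Hence C_0 ≅ Z^4.

Now H_k = ker ∂_k / im ∂_{k+1}, so:

  H_0: rank C_0 − rank ∂_1 = 4 − 0 = 4, and there is no ∂_1, so H_0 = Z^4.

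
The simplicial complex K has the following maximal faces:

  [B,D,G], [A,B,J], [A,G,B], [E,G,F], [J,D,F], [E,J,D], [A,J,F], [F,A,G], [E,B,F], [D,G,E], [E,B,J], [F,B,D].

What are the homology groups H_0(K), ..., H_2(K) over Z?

H_0 ≅ Z,  H_1 ≅ Z/2,  H_2 = 0.

Fix the vertex order A < B < D < E < F < G < J and write every simplex with vertices in increasing order. Then dim K = 2 and the simplices of K are:

  0-simplices (7): A, B, D, E, F, G, J
  1-simplices (18): AB, AF, AG, AJ, BD, BE, BF, BG, BJ, DE, DF, DG, DJ, EF, EG, EJ, FG, FJ
  2-simplices (12): ABG, ABJ, AFG, AFJ, BDF, BDG, BEF, BEJ, DEG, DEJ, DFJ, EFG

so the chain groups are C_0 ≅ Z^7, C_1 ≅ Z^18, C_2 ≅ Z^12.

∂_1: C_1 → C_0 maps an edge to its endpoints' difference, ∂[p,q] = q − p. For instance
  ∂FG = G − F.
The 7×18 boundary matrix has rank 6 and Smith normal form diag(1,1,1,1,1,1).

∂_2: C_2 → C_1 acts by ∂[p,q,r] = [q,r] − [p,r] + [p,q]. For instance
  ∂ABJ = BJ − AJ + AB,
  ∂DFJ = FJ − DJ + DF.
The resulting 18×12 matrix has rank 12, and its Smith normal form has invariant factors (1,1,1,1,1,1,1,1,1,1,1,2).

Reading off H_k = ker ∂_k / im ∂_{k+1}:

  H_0: rank C_0 − rank ∂_1 = 7 − 6 = 1, and the invariant factors of ∂_1 are all 1, so H_0 = Z.
  H_1: rank ker ∂_1 − rank ∂_2 = (18 − 6) − 12 = 0, and ∂_2 has invariant factor 2 > 1, so H_1 = Z/2.
  H_2: rank ker ∂_2 − rank ∂_3 = (12 − 12) − 0 = 0, and there is no ∂_3, so H_2 = 0.

(K is a triangulation of the real projective plane RP^2.)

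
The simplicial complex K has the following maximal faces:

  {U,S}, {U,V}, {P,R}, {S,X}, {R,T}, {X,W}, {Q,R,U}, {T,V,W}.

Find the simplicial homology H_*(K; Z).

H_0 ≅ Z,  H_1 ≅ Z^2,  H_2 = 0.

Fix the vertex order P < Q < R < S < T < U < V < W < X and write every simplex with vertices in increasing order. Then dim K = 2 and the simplices of K are:

  0-simplices (9): P, Q, R, S, T, U, V, W, X
  1-simplices (12): PR, QR, QU, RT, RU, SU, SX, TV, TW, UV, VW, WX
  2-simplices (2): QRU, TVW

so the chain groups are C_0 ≅ Z^9, C_1 ≅ Z^12, C_2 ≅ Z^2.

Boundary ∂_1: C_1 → C_0 maps an edge to its endpoints' difference, ∂[p,q] = q − p. For instance
  ∂UV = V − U.
The 9×12 boundary matrix has rank 8 and Smith normal form diag(1,1,1,1,1,1,1,1).

The boundary map ∂_2: C_2 → C_1 sends each 2-simplex [p,q,r] to [q,r] − [p,r] + [p,q]. For instance
  ∂QRU = RU − QU + QR,
  ∂TVW = VW − TW + TV.
The resulting 12×2 matrix has rank 2, and its Smith normal form has invariant factors (1,1).

Computing H_k = (kernel of ∂_k) / (image of ∂_{k+1}):

  H_0: rank C_0 − rank ∂_1 = 9 − 8 = 1, and the invariant factors of ∂_1 are all 1, so H_0 ≅ Z.
  H_1: rank ker ∂_1 − rank ∂_2 = (12 − 8) − 2 = 2, and the invariant factors of ∂_2 are all 1, so H_1 ≅ Z^2.
  H_2: rank ker ∂_2 − rank ∂_3 = (2 − 2) − 0 = 0, and there is no ∂_3, so H_2 ≅ 0.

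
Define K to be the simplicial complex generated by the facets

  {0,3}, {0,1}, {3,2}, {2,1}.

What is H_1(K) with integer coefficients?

H_1 ≅ Z.

Order the vertices as 0 < 1 < 2 < 3. Listing each simplex with vertices in this order, K has dimension 1 with simplices:

  0-simplices (4): [0], [1], [2], [3]
  1-simplices (4): [0,1], [0,3], [1,2], [2,3]

Hence C_0 ≅ Z^4, C_1 ≅ Z^4.

The boundary map ∂_1: C_1 → C_0 sends each edge [p,q] (with p < q) to q − p.
As a 4×4 matrix over Z this has rank 3, with invariant factors (1,1,1).

Reading off H_k = ker ∂_k / im ∂_{k+1}:

  H_1: rank ker ∂_1 − rank ∂_2 = (4 − 3) − 0 = 1, and there is no ∂_2, so H_1 = Z.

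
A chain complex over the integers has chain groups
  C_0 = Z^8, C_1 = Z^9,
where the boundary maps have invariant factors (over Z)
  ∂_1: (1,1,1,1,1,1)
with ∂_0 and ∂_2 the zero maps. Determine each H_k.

H_0 ≅ Z^2,  H_1 ≅ Z^3.

H_0: b_0 = 8 − 0 − 6 = 2; torsion from ∂_1 factors > 1: none. So H_0 ≅ Z^2.
H_1: b_1 = 9 − 6 − 0 = 3; torsion from ∂_2 factors > 1: none. So H_1 ≅ Z^3.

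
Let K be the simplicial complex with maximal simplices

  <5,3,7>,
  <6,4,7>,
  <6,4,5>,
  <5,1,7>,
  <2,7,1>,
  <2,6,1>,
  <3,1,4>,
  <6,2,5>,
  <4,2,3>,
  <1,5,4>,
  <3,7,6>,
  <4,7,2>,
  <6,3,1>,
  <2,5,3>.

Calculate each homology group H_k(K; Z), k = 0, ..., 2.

We work with the vertex ordering 1 < 2 < 3 < 4 < 5 < 6 < 7. The simplices of K, each written with vertices in increasing order, are:

  0-simplices (7): [1], [2], [3], [4], [5], [6], [7]
  1-simplices (21): [1,2], [1,3], [1,4], [1,5], [1,6], [1,7], [2,3], [2,4], [2,5], [2,6], [2,7], [3,4], [3,5], [3,6], [3,7], [4,5], [4,6], [4,7], [5,6], [5,7], [6,7]
  2-simplices (14): [1,2,6], [1,2,7], [1,3,4], [1,3,6], [1,4,5], [1,5,7], [2,3,4], [2,3,5], [2,4,7], [2,5,6], [3,5,7], [3,6,7], [4,5,6], [4,6,7]

Hence C_0 ≅ Z^7, C_1 ≅ Z^21, C_2 ≅ Z^14.

∂_1: C_1 → C_0 is given by ∂[p,q] = [q] − [p]. For instance
  ∂[1,2] = [2] − [1].
The resulting 7×21 matrix has rank 6, and its Smith normal form has invariant factors (1,1,1,1,1,1).

The boundary map ∂_2: C_2 → C_1 sends each 2-simplex [p,q,r] to [q,r] − [p,r] + [p,q]. For instance
  ∂[3,6,7] = [6,7] − [3,7] + [3,6],
  ∂[2,3,5] = [3,5] − [2,5] + [2,3].
The 21×14 boundary matrix has rank 13 and Smith normal form diag(1,1,1,1,1,1,1,1,1,1,1,1,1).

Computing H_k = (kernel of ∂_k) / (image of ∂_{k+1}):

  H_0: rank C_0 − rank ∂_1 = 7 − 6 = 1, and the invariant factors of ∂_1 are all 1, so H_0 ≅ Z.
  H_1: rank ker ∂_1 − rank ∂_2 = (21 − 6) − 13 = 2, and the invariant factors of ∂_2 are all 1, so H_1 ≅ Z^2.
  H_2: rank ker ∂_2 − rank ∂_3 = (14 − 13) − 0 = 1, and there is no ∂_3, so H_2 ≅ Z.

As a check, the Euler characteristic is 7 − 21 + 14 = 0, which agrees with 1 − 2 + 1 = 0.
(K is a triangulation of the torus T^2.)

H_0 = Z,  H_1 = Z^2,  H_2 = Z.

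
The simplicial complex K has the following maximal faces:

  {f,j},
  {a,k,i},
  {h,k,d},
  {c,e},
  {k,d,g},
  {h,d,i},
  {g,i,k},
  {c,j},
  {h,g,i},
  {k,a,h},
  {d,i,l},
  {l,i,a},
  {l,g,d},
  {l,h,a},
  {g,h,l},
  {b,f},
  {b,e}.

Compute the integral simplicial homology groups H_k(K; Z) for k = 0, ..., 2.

We work with the vertex ordering a < b < c < d < e < f < g < h < i < j < k < l. The simplices of K, each written with vertices in increasing order, are:

  0-simplices (12): a, b, c, d, e, f, g, h, i, j, k, l
  1-simplices (23): ah, ai, ak, al, be, bf, ce, cj, dg, dh, di, dk, dl, fj, gh, gi, gk, gl, hi, hk, hl, ik, il
  2-simplices (12): ahk, ahl, aik, ail, dgk, dgl, dhi, dhk, dil, ghi, ghl, gik

Hence C_0 ≅ Z^12, C_1 ≅ Z^23, C_2 ≅ Z^12.

The boundary map ∂_1: C_1 → C_0 maps an edge to its endpoints' difference, ∂[p,q] = q − p. For instance
  ∂ak = k − a.
As a 12×23 matrix over Z this has rank 10, with invariant factors (1,1,1,1,1,1,1,1,1,1).

The boundary map ∂_2: C_2 → C_1 sends each 2-simplex [p,q,r] to [q,r] − [p,r] + [p,q]. For instance
  ∂dgk = gk − dk + dg,
  ∂ahl = hl − al + ah.
This gives a 23×12 integer matrix of rank 12; reducing to Smith normal form yields diagonal entries (1,1,1,1,1,1,1,1,1,1,1,2).

Now H_k = ker ∂_k / im ∂_{k+1}, so:

  H_0: rank C_0 − rank ∂_1 = 12 − 10 = 2, and the invariant factors of ∂_1 are all 1, so H_0 = Z^2.
  H_1: rank ker ∂_1 − rank ∂_2 = (23 − 10) − 12 = 1, and ∂_2 has invariant factor 2 > 1, so H_1 = Z × Z/2.
  H_2: rank ker ∂_2 − rank ∂_3 = (12 − 12) − 0 = 0, and there is no ∂_3, so H_2 = 0.

As a check, the Euler characteristic is 12 − 23 + 12 = 1, which agrees with 2 − 1 + 0 = 1.

H_0 = Z^2,  H_1 = Z × Z/2,  H_2 = 0.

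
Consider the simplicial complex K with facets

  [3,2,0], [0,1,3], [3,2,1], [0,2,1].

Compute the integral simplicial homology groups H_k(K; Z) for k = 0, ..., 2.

H_0 = Z,  H_1 = 0,  H_2 = Z.

Order the vertices as 0 < 1 < 2 < 3. Listing each simplex with vertices in this order, K has dimension 2 with simplices:

  0-simplices (4): [0], [1], [2], [3]
  1-simplices (6): [0,1], [0,2], [0,3], [1,2], [1,3], [2,3]
  2-simplices (4): [0,1,2], [0,1,3], [0,2,3], [1,2,3]

Hence C_0 ≅ Z^4, C_1 ≅ Z^6, C_2 ≅ Z^4.

The boundary map ∂_1: C_1 → C_0 sends each edge [p,q] (with p < q) to q − p.
The 4×6 boundary matrix has rank 3 and Smith normal form diag(1,1,1).

The boundary map ∂_2: C_2 → C_1 acts by ∂[p,q,r] = [q,r] − [p,r] + [p,q]. For instance
  ∂[0,1,3] = [1,3] − [0,3] + [0,1],
  ∂[0,1,2] = [1,2] − [0,2] + [0,1].
This gives a 6×4 integer matrix of rank 3; reducing to Smith normal form yields diagonal entries (1,1,1).

Now H_k = ker ∂_k / im ∂_{k+1}, so:

  H_0: rank C_0 − rank ∂_1 = 4 − 3 = 1, and the invariant factors of ∂_1 are all 1, so H_0 = Z.
  H_1: rank ker ∂_1 − rank ∂_2 = (6 − 3) − 3 = 0, and the invariant factors of ∂_2 are all 1, so H_1 = 0.
  H_2: rank ker ∂_2 − rank ∂_3 = (4 − 3) − 0 = 1, and there is no ∂_3, so H_2 = Z.

As a check, the Euler characteristic is 4 − 6 + 4 = 2, which agrees with 1 − 0 + 1 = 2.
(K is a triangulation of the 2-sphere S^2.)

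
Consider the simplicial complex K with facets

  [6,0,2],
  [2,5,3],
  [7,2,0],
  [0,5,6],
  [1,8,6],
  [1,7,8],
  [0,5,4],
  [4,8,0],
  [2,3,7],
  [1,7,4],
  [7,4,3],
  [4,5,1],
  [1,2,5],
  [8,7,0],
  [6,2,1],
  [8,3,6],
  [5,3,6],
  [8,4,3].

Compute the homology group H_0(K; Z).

We work with the vertex ordering 0 < 1 < 2 < 3 < 4 < 5 < 6 < 7 < 8. The simplices of K, each written with vertices in increasing order, are:

  0-simplices (9): [0], [1], [2], [3], [4], [5], [6], [7], [8]
  1-simplices (27): (27 of them)
  2-simplices (18): [0,2,6], [0,2,7], [0,4,5], [0,4,8], [0,5,6], [0,7,8], [1,2,5], [1,2,6], [1,4,5], [1,4,7], [1,6,8], [1,7,8], [2,3,5], [2,3,7], [3,4,7], [3,4,8], [3,5,6], [3,6,8]

giving chain groups C_0 ≅ Z^9, C_1 ≅ Z^27, C_2 ≅ Z^18.

Boundary ∂_1: C_1 → C_0 sends each edge [p,q] (with p < q) to q − p.
The resulting 9×27 matrix has rank 8, and its Smith normal form has invariant factors (1,1,1,1,1,1,1,1).

∂_2: C_2 → C_1 maps a triangle to the signed sum of its edges. For instance
  ∂[0,7,8] = [7,8] − [0,8] + [0,7],
  ∂[3,4,7] = [4,7] − [3,7] + [3,4].
The 27×18 boundary matrix has rank 18 and Smith normal form diag(1,1,1,1,1,1,1,1,1,1,1,1,1,1,1,1,1,2).

Reading off H_k = ker ∂_k / im ∂_{k+1}:

  H_0: rank C_0 − rank ∂_1 = 9 − 8 = 1, and the invariant factors of ∂_1 are all 1, so H_0 ≅ Z.

(K is a triangulation of the Klein bottle.)

H_0 = Z.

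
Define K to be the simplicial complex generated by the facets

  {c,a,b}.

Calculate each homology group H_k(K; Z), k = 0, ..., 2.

H_0 = Z,  H_1 = 0,  H_2 = 0.

We work with the vertex ordering a < b < c. The simplices of K, each written with vertices in increasing order, are:

  0-simplices (3): a, b, c
  1-simplices (3): ab, ac, bc
  2-simplices (1): abc

Hence C_0 ≅ Z^3, C_1 ≅ Z^3, C_2 ≅ Z^1.

∂_1: C_1 → C_0 is given by ∂[p,q] = [q] − [p].
As a 3×3 matrix over Z this has rank 2, with invariant factors (1,1).

Boundary ∂_2: C_2 → C_1 maps a triangle to the signed sum of its edges. For instance
  ∂abc = bc − ac + ab.
This gives a 3×1 integer matrix of rank 1; reducing to Smith normal form yields diagonal entries (1).

Reading off H_k = ker ∂_k / im ∂_{k+1}:

  H_0: rank C_0 − rank ∂_1 = 3 − 2 = 1, and the invariant factors of ∂_1 are all 1, so H_0 = Z.
  H_1: rank ker ∂_1 − rank ∂_2 = (3 − 2) − 1 = 0, and the invariant factors of ∂_2 are all 1, so H_1 = 0.
  H_2: rank ker ∂_2 − rank ∂_3 = (1 − 1) − 0 = 0, and there is no ∂_3, so H_2 = 0.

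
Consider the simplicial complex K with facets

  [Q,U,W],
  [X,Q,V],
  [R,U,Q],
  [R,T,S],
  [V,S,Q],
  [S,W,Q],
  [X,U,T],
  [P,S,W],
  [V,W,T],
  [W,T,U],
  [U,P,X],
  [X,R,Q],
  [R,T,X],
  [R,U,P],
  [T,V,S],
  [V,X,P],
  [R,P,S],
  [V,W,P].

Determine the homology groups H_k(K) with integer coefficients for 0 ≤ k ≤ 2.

H_0 ≅ Z,  H_1 ≅ Z ⊕ Z/2,  H_2 = 0.

Order the vertices as P < Q < R < S < T < U < V < W < X. Listing each simplex with vertices in this order, K has dimension 2 with simplices:

  0-simplices (9): P, Q, R, S, T, U, V, W, X
  1-simplices (27): PR, PS, PU, PV, PW, PX, QR, QS, QU, QV, QW, QX, RS, RT, RU, RX, ST, SV, SW, TU, TV, TW, TX, UW, UX, VW, VX
  2-simplices (18): PRS, PRU, PSW, PUX, PVW, PVX, QRU, QRX, QSV, QSW, QUW, QVX, RST, RTX, STV, TUW, TUX, TVW

giving chain groups C_0 ≅ Z^9, C_1 ≅ Z^27, C_2 ≅ Z^18.

Boundary ∂_1: C_1 → C_0 maps an edge to its endpoints' difference, ∂[p,q] = q − p. For instance
  ∂QX = X − Q.
As a 9×27 matrix over Z this has rank 8, with invariant factors (1,1,1,1,1,1,1,1).

Boundary ∂_2: C_2 → C_1 maps a triangle to the signed sum of its edges. For instance
  ∂QRU = RU − QU + QR,
  ∂RST = ST − RT + RS.
As a 27×18 matrix over Z this has rank 18, with invariant factors (1,1,1,1,1,1,1,1,1,1,1,1,1,1,1,1,1,2).

Computing H_k = (kernel of ∂_k) / (image of ∂_{k+1}):

  H_0: rank C_0 − rank ∂_1 = 9 − 8 = 1, and the invariant factors of ∂_1 are all 1, so H_0 ≅ Z.
  H_1: rank ker ∂_1 − rank ∂_2 = (27 − 8) − 18 = 1, and ∂_2 has invariant factor 2 > 1, so H_1 ≅ Z ⊕ Z/2.
  H_2: rank ker ∂_2 − rank ∂_3 = (18 − 18) − 0 = 0, and there is no ∂_3, so H_2 ≅ 0.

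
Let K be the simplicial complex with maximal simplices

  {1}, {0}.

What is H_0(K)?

H_0 = Z^2.

Order the vertices as 0 < 1. Listing each simplex with vertices in this order, K has dimension 0 with simplices:

  0-simplices (2): [0], [1]

giving chain groups C_0 ≅ Z^2.

Now H_k = ker ∂_k / im ∂_{k+1}, so:

  H_0: rank C_0 − rank ∂_1 = 2 − 0 = 2, and there is no ∂_1, so H_0 = Z^2.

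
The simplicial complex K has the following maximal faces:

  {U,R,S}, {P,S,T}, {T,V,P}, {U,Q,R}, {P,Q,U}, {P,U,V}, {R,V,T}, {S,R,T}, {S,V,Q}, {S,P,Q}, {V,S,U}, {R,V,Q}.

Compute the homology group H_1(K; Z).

H_1 = Z/2.

Order the vertices as P < Q < R < S < T < U < V. Listing each simplex with vertices in this order, K has dimension 2 with simplices:

  0-simplices (7): P, Q, R, S, T, U, V
  1-simplices (18): PQ, PS, PT, PU, PV, QR, QS, QU, QV, RS, RT, RU, RV, ST, SU, SV, TV, UV
  2-simplices (12): PQS, PQU, PST, PTV, PUV, QRU, QRV, QSV, RST, RSU, RTV, SUV

Hence C_0 ≅ Z^7, C_1 ≅ Z^18, C_2 ≅ Z^12.

Boundary ∂_1: C_1 → C_0 sends each edge [p,q] (with p < q) to q − p.
The resulting 7×18 matrix has rank 6, and its Smith normal form has invariant factors (1,1,1,1,1,1).

∂_2: C_2 → C_1 sends each 2-simplex [p,q,r] to [q,r] − [p,r] + [p,q]. For instance
  ∂QRV = RV − QV + QR,
  ∂RTV = TV − RV + RT.
As a 18×12 matrix over Z this has rank 12, with invariant factors (1,1,1,1,1,1,1,1,1,1,1,2).

Computing H_k = (kernel of ∂_k) / (image of ∂_{k+1}):

  H_1: rank ker ∂_1 − rank ∂_2 = (18 − 6) − 12 = 0, and ∂_2 has invariant factor 2 > 1, so H_1 ≅ Z/2.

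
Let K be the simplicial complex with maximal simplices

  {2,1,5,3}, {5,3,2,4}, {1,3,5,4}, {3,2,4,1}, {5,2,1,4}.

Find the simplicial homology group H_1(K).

Fix the vertex order 1 < 2 < 3 < 4 < 5 and write every simplex with vertices in increasing order. Then dim K = 3 and the simplices of K are:

  0-simplices (5): [1], [2], [3], [4], [5]
  1-simplices (10): [1,2], [1,3], [1,4], [1,5], [2,3], [2,4], [2,5], [3,4], [3,5], [4,5]
  2-simplices (10): [1,2,3], [1,2,4], [1,2,5], [1,3,4], [1,3,5], [1,4,5], [2,3,4], [2,3,5], [2,4,5], [3,4,5]
  3-simplices (5): [1,2,3,4], [1,2,3,5], [1,2,4,5], [1,3,4,5], [2,3,4,5]

giving chain groups C_0 ≅ Z^5, C_1 ≅ Z^10, C_2 ≅ Z^10, C_3 ≅ Z^5.

∂_1: C_1 → C_0 sends each edge [p,q] (with p < q) to q − p. For instance
  ∂[1,2] = [2] − [1].
This gives a 5×10 integer matrix of rank 4; reducing to Smith normal form yields diagonal entries (1,1,1,1).

Boundary ∂_2: C_2 → C_1 acts by ∂[p,q,r] = [q,r] − [p,r] + [p,q]. For instance
  ∂[2,3,5] = [3,5] − [2,5] + [2,3],
  ∂[1,3,5] = [3,5] − [1,5] + [1,3].
This gives a 10×10 integer matrix of rank 6; reducing to Smith normal form yields diagonal entries (1,1,1,1,1,1).

The boundary map ∂_3: C_3 → C_2 sends each 3-simplex σ to the alternating sum Σ_i (−1)^i (σ with its i-th vertex removed). For instance
  ∂[1,2,3,4] = [2,3,4] − [1,3,4] + [1,2,4] − [1,2,3],
  ∂[1,2,4,5] = [2,4,5] − [1,4,5] + [1,2,5] − [1,2,4].
The resulting 10×5 matrix has rank 4, and its Smith normal form has invariant factors (1,1,1,1).

Now H_k = ker ∂_k / im ∂_{k+1}, so:

  H_1: rank ker ∂_1 − rank ∂_2 = (10 − 4) − 6 = 0, and the invariant factors of ∂_2 are all 1, so H_1 ≅ 0.

(K is a triangulation of the 3-sphere S^3.)

H_1 = 0.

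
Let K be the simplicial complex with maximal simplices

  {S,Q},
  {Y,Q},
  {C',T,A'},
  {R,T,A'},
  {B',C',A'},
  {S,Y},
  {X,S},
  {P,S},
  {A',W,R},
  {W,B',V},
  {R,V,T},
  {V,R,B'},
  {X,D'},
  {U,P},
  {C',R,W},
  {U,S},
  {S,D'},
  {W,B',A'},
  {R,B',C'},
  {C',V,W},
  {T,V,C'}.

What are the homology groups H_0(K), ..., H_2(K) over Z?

H_0 = Z^2,  H_1 = Z^3 ⊕ Z_2,  H_2 = 0.

Fix the vertex order P < Q < R < S < T < U < V < W < X < Y < A' < B' < C' < D' and write every simplex with vertices in increasing order. Then dim K = 2 and the simplices of K are:

  0-simplices (14): [P], [Q], [R], [S], [T], [U], [V], [W], [X], [Y], [A'], [B'], [C'], [D']
  1-simplices (27): (27 of them)
  2-simplices (12): [R,T,V], [R,T,A'], [R,V,B'], [R,W,A'], [R,W,C'], [R,B',C'], [T,V,C'], [T,A',C'], [V,W,B'], [V,W,C'], [W,A',B'], [A',B',C']

Hence C_0 ≅ Z^14, C_1 ≅ Z^27, C_2 ≅ Z^12.

The boundary map ∂_1: C_1 → C_0 is given by ∂[p,q] = [q] − [p]. For instance
  ∂[W,C'] = [C'] − [W].
This gives a 14×27 integer matrix of rank 12; reducing to Smith normal form yields diagonal entries (1,1,1,1,1,1,1,1,1,1,1,1).

Boundary ∂_2: C_2 → C_1 maps a triangle to the signed sum of its edges. For instance
  ∂[R,B',C'] = [B',C'] − [R,C'] + [R,B'],
  ∂[R,W,A'] = [W,A'] − [R,A'] + [R,W].
The 27×12 boundary matrix has rank 12 and Smith normal form diag(1,1,1,1,1,1,1,1,1,1,1,2).

Now H_k = ker ∂_k / im ∂_{k+1}, so:

  H_0: rank C_0 − rank ∂_1 = 14 − 12 = 2, and the invariant factors of ∂_1 are all 1, so H_0 = Z^2.
  H_1: rank ker ∂_1 − rank ∂_2 = (27 − 12) − 12 = 3, and ∂_2 has invariant factor 2 > 1, so H_1 = Z^3 ⊕ Z_2.
  H_2: rank ker ∂_2 − rank ∂_3 = (12 − 12) − 0 = 0, and there is no ∂_3, so H_2 = 0.

As a check, the Euler characteristic is 14 − 27 + 12 = -1, which agrees with 2 − 3 + 0 = -1.
(K is a triangulation of the disjoint union of the real projective plane RP^2 and a wedge of 3 circles.)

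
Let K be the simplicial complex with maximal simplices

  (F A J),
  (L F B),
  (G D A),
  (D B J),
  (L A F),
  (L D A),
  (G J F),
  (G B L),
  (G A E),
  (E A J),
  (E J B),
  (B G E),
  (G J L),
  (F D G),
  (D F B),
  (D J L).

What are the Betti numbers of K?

b_0 = 1, b_1 = 2, b_2 = 1.

Fix the vertex order A < B < D < E < F < G < J < L and write every simplex with vertices in increasing order. Then dim K = 2 and the simplices of K are:

  0-simplices (8): A, B, D, E, F, G, J, L
  1-simplices (24): AD, AE, AF, AG, AJ, AL, BD, BE, BF, BG, BJ, BL, DF, DG, DJ, DL, EG, EJ, FG, FJ, FL, GJ, GL, JL
  2-simplices (16): ADG, ADL, AEG, AEJ, AFJ, AFL, BDF, BDJ, BEG, BEJ, BFL, BGL, DFG, DJL, FGJ, GJL

so the chain groups are C_0 ≅ Z^8, C_1 ≅ Z^24, C_2 ≅ Z^16.

Boundary ∂_1: C_1 → C_0 maps an edge to its endpoints' difference, ∂[p,q] = q − p. For instance
  ∂DF = F − D.
As a 8×24 matrix over Z this has rank 7, with invariant factors (1,1,1,1,1,1,1).

∂_2: C_2 → C_1 maps a triangle to the signed sum of its edges. For instance
  ∂AFJ = FJ − AJ + AF,
  ∂BFL = FL − BL + BF.
The resulting 24×16 matrix has rank 15, and its Smith normal form has invariant factors (1,1,1,1,1,1,1,1,1,1,1,1,1,1,1).

From H_k ≅ ker(∂_k) / im(∂_{k+1}) we obtain:

  H_0: rank C_0 − rank ∂_1 = 8 − 7 = 1, and the invariant factors of ∂_1 are all 1, so H_0 ≅ Z.
  H_1: rank ker ∂_1 − rank ∂_2 = (24 − 7) − 15 = 2, and the invariant factors of ∂_2 are all 1, so H_1 ≅ Z^2.
  H_2: rank ker ∂_2 − rank ∂_3 = (16 − 15) − 0 = 1, and there is no ∂_3, so H_2 ≅ Z.

Hence the Betti numbers are b_0 = 1, b_1 = 2, b_2 = 1.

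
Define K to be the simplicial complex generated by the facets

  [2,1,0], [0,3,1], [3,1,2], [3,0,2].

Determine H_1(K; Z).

H_1 = 0.

Order the vertices as 0 < 1 < 2 < 3. Listing each simplex with vertices in this order, K has dimension 2 with simplices:

  0-simplices (4): [0], [1], [2], [3]
  1-simplices (6): [0,1], [0,2], [0,3], [1,2], [1,3], [2,3]
  2-simplices (4): [0,1,2], [0,1,3], [0,2,3], [1,2,3]

Hence C_0 ≅ Z^4, C_1 ≅ Z^6, C_2 ≅ Z^4.

∂_1: C_1 → C_0 maps an edge to its endpoints' difference, ∂[p,q] = q − p. For instance
  ∂[2,3] = [3] − [2].
The 4×6 boundary matrix has rank 3 and Smith normal form diag(1,1,1).

∂_2: C_2 → C_1 sends each 2-simplex [p,q,r] to [q,r] − [p,r] + [p,q]. For instance
  ∂[0,2,3] = [2,3] − [0,3] + [0,2],
  ∂[0,1,2] = [1,2] − [0,2] + [0,1].
The resulting 6×4 matrix has rank 3, and its Smith normal form has invariant factors (1,1,1).

From H_k ≅ ker(∂_k) / im(∂_{k+1}) we obtain:

  H_1: rank ker ∂_1 − rank ∂_2 = (6 − 3) − 3 = 0, and the invariant factors of ∂_2 are all 1, so H_1 = 0.

(K is a triangulation of the 2-sphere S^2.)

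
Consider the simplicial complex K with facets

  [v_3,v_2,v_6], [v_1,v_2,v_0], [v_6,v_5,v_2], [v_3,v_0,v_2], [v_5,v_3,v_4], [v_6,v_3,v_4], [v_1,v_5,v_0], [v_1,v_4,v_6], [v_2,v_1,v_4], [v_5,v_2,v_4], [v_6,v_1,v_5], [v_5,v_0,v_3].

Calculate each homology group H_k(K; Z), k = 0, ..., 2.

Take the total order v_0 < v_1 < v_2 < v_3 < v_4 < v_5 < v_6 on the vertex set. Then K (dimension 2) consists of the simplices:

  0-simplices (7): [v_0], [v_1], [v_2], [v_3], [v_4], [v_5], [v_6]
  1-simplices (18): (18 of them)
  2-simplices (12): (12 of them)

so the chain groups are C_0 ≅ Z^7, C_1 ≅ Z^18, C_2 ≅ Z^12.

Boundary ∂_1: C_1 → C_0 is given by ∂[p,q] = [q] − [p]. For instance
  ∂[v_5,v_6] = [v_6] − [v_5].
As a 7×18 matrix over Z this has rank 6, with invariant factors (1,1,1,1,1,1).

Boundary ∂_2: C_2 → C_1 sends each 2-simplex [p,q,r] to [q,r] − [p,r] + [p,q]. For instance
  ∂[v_3,v_4,v_6] = [v_4,v_6] − [v_3,v_6] + [v_3,v_4],
  ∂[v_3,v_4,v_5] = [v_4,v_5] − [v_3,v_5] + [v_3,v_4].
As a 18×12 matrix over Z this has rank 12, with invariant factors (1,1,1,1,1,1,1,1,1,1,1,2).

Computing H_k = (kernel of ∂_k) / (image of ∂_{k+1}):

  H_0: rank C_0 − rank ∂_1 = 7 − 6 = 1, and the invariant factors of ∂_1 are all 1, so H_0 ≅ Z.
  H_1: rank ker ∂_1 − rank ∂_2 = (18 − 6) − 12 = 0, and ∂_2 has invariant factor 2 > 1, so H_1 ≅ Z/2.
  H_2: rank ker ∂_2 − rank ∂_3 = (12 − 12) − 0 = 0, and there is no ∂_3, so H_2 ≅ 0.

(K is a triangulation of the real projective plane RP^2.)

H_0 = Z,  H_1 = Z/2,  H_2 = 0.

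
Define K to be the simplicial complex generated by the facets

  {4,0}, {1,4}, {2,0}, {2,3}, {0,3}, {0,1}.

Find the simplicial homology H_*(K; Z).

H_0 ≅ Z,  H_1 ≅ Z^2.

We work with the vertex ordering 0 < 1 < 2 < 3 < 4. The simplices of K, each written with vertices in increasing order, are:

  0-simplices (5): [0], [1], [2], [3], [4]
  1-simplices (6): [0,1], [0,2], [0,3], [0,4], [1,4], [2,3]

giving chain groups C_0 ≅ Z^5, C_1 ≅ Z^6.

The boundary map ∂_1: C_1 → C_0 maps an edge to its endpoints' difference, ∂[p,q] = q − p.
The 5×6 boundary matrix has rank 4 and Smith normal form diag(1,1,1,1).

Reading off H_k = ker ∂_k / im ∂_{k+1}:

  H_0: rank C_0 − rank ∂_1 = 5 − 4 = 1, and the invariant factors of ∂_1 are all 1, so H_0 = Z.
  H_1: rank ker ∂_1 − rank ∂_2 = (6 − 4) − 0 = 2, and there is no ∂_2, so H_1 = Z^2.

As a check, the Euler characteristic is 5 − 6 = -1, which agrees with 1 − 2 = -1.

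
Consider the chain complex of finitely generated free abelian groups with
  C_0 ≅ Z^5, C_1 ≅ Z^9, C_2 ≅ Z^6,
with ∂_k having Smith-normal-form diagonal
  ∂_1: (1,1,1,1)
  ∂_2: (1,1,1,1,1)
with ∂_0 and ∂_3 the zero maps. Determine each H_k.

H_0 = Z,  H_1 = 0,  H_2 = Z.

H_0: b_0 = 5 − 0 − 4 = 1; torsion from ∂_1 factors > 1: none. So H_0 = Z.
H_1: b_1 = 9 − 4 − 5 = 0; torsion from ∂_2 factors > 1: none. So H_1 = 0.
H_2: b_2 = 6 − 5 − 0 = 1; torsion from ∂_3 factors > 1: none. So H_2 = Z.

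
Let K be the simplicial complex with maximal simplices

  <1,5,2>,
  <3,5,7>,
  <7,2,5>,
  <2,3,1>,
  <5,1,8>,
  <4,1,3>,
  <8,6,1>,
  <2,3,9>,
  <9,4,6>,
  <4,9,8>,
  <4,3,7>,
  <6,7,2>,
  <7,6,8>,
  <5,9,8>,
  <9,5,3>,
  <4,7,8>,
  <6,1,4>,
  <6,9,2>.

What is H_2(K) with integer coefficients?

Take the total order 1 < 2 < 3 < 4 < 5 < 6 < 7 < 8 < 9 on the vertex set. Then K (dimension 2) consists of the simplices:

  0-simplices (9): [1], [2], [3], [4], [5], [6], [7], [8], [9]
  1-simplices (27): (27 of them)
  2-simplices (18): [1,2,3], [1,2,5], [1,3,4], [1,4,6], [1,5,8], [1,6,8], [2,3,9], [2,5,7], [2,6,7], [2,6,9], [3,4,7], [3,5,7], [3,5,9], [4,6,9], [4,7,8], [4,8,9], [5,8,9], [6,7,8]

so the chain groups are C_0 ≅ Z^9, C_1 ≅ Z^27, C_2 ≅ Z^18.

Boundary ∂_1: C_1 → C_0 sends each edge [p,q] (with p < q) to q − p.
As a 9×27 matrix over Z this has rank 8, with invariant factors (1,1,1,1,1,1,1,1).

∂_2: C_2 → C_1 sends each 2-simplex [p,q,r] to [q,r] − [p,r] + [p,q]. For instance
  ∂[2,5,7] = [5,7] − [2,7] + [2,5],
  ∂[4,8,9] = [8,9] − [4,9] + [4,8].
The resulting 27×18 matrix has rank 18, and its Smith normal form has invariant factors (1,1,1,1,1,1,1,1,1,1,1,1,1,1,1,1,1,2).

Computing H_k = (kernel of ∂_k) / (image of ∂_{k+1}):

  H_2: rank ker ∂_2 − rank ∂_3 = (18 − 18) − 0 = 0, and there is no ∂_3, so H_2 ≅ 0.

(K is a triangulation of the Klein bottle.)

H_2 ≅ 0.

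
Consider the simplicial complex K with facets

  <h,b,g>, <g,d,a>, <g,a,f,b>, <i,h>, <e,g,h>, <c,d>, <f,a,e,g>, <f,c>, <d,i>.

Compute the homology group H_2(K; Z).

Fix the vertex order a < b < c < d < e < f < g < h < i and write every simplex with vertices in increasing order. Then dim K = 3 and the simplices of K are:

  0-simplices (9): a, b, c, d, e, f, g, h, i
  1-simplices (18): ab, ad, ae, af, ag, bf, bg, bh, cd, cf, dg, di, ef, eg, eh, fg, gh, hi
  2-simplices (10): abf, abg, adg, aef, aeg, afg, bfg, bgh, efg, egh
  3-simplices (2): abfg, aefg

Hence C_0 ≅ Z^9, C_1 ≅ Z^18, C_2 ≅ Z^10, C_3 ≅ Z^2.

The boundary map ∂_1: C_1 → C_0 sends each edge [p,q] (with p < q) to q − p.
This gives a 9×18 integer matrix of rank 8; reducing to Smith normal form yields diagonal entries (1,1,1,1,1,1,1,1).

Boundary ∂_2: C_2 → C_1 maps a triangle to the signed sum of its edges. For instance
  ∂abg = bg − ag + ab,
  ∂egh = gh − eh + eg.
As a 18×10 matrix over Z this has rank 8, with invariant factors (1,1,1,1,1,1,1,1).

∂_3: C_3 → C_2 sends each 3-simplex σ to the alternating sum Σ_i (−1)^i (σ with its i-th vertex removed). For instance
  ∂abfg = bfg − afg + abg − abf,
  ∂aefg = efg − afg + aeg − aef.
The resulting 10×2 matrix has rank 2, and its Smith normal form has invariant factors (1,1).

Now H_k = ker ∂_k / im ∂_{k+1}, so:

  H_2: rank ker ∂_2 − rank ∂_3 = (10 − 8) − 2 = 0, and the invariant factors of ∂_3 are all 1, so H_2 = 0.

H_2 = 0.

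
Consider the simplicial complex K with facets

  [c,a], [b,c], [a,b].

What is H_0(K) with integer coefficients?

We work with the vertex ordering a < b < c. The simplices of K, each written with vertices in increasing order, are:

  0-simplices (3): a, b, c
  1-simplices (3): ab, ac, bc

so the chain groups are C_0 ≅ Z^3, C_1 ≅ Z^3.

∂_1: C_1 → C_0 is given by ∂[p,q] = [q] − [p].
The resulting 3×3 matrix has rank 2, and its Smith normal form has invariant factors (1,1).

Reading off H_k = ker ∂_k / im ∂_{k+1}:

  H_0: rank C_0 − rank ∂_1 = 3 − 2 = 1, and the invariant factors of ∂_1 are all 1, so H_0 ≅ Z.

H_0 = Z.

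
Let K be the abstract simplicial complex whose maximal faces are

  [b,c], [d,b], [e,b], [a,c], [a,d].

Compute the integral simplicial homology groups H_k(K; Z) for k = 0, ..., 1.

H_0 = Z,  H_1 = Z.

Fix the vertex order a < b < c < d < e and write every simplex with vertices in increasing order. Then dim K = 1 and the simplices of K are:

  0-simplices (5): a, b, c, d, e
  1-simplices (5): ac, ad, bc, bd, be

so the chain groups are C_0 ≅ Z^5, C_1 ≅ Z^5.

Boundary ∂_1: C_1 → C_0 sends each edge [p,q] (with p < q) to q − p.
The resulting 5×5 matrix has rank 4, and its Smith normal form has invariant factors (1,1,1,1).

Computing H_k = (kernel of ∂_k) / (image of ∂_{k+1}):

  H_0: rank C_0 − rank ∂_1 = 5 − 4 = 1, and the invariant factors of ∂_1 are all 1, so H_0 = Z.
  H_1: rank ker ∂_1 − rank ∂_2 = (5 − 4) − 0 = 1, and there is no ∂_2, so H_1 = Z.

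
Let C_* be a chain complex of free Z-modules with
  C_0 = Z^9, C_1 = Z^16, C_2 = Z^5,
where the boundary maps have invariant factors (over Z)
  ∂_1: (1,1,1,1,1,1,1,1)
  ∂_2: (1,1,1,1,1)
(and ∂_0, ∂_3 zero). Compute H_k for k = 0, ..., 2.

H_0: b_0 = 9 − 0 − 8 = 1; torsion from ∂_1 factors > 1: none. So H_0 = Z.
H_1: b_1 = 16 − 8 − 5 = 3; torsion from ∂_2 factors > 1: none. So H_1 = Z^3.
H_2: b_2 = 5 − 5 − 0 = 0; torsion from ∂_3 factors > 1: none. So H_2 = 0.

H_0 = Z,  H_1 = Z^3,  H_2 = 0.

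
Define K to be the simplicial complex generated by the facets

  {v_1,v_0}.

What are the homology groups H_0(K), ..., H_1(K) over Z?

H_0 = Z,  H_1 = 0.

Order the vertices as v_0 < v_1. Listing each simplex with vertices in this order, K has dimension 1 with simplices:

  0-simplices (2): [v_0], [v_1]
  1-simplices (1): [v_0,v_1]

giving chain groups C_0 ≅ Z^2, C_1 ≅ Z^1.

Boundary ∂_1: C_1 → C_0 sends each edge [p,q] (with p < q) to q − p. For instance
  ∂[v_0,v_1] = [v_1] − [v_0].
The resulting 2×1 matrix has rank 1, and its Smith normal form has invariant factors (1).

From H_k ≅ ker(∂_k) / im(∂_{k+1}) we obtain:

  H_0: rank C_0 − rank ∂_1 = 2 − 1 = 1, and the invariant factors of ∂_1 are all 1, so H_0 = Z.
  H_1: rank ker ∂_1 − rank ∂_2 = (1 − 1) − 0 = 0, and there is no ∂_2, so H_1 = 0.

As a check, the Euler characteristic is 2 − 1 = 1, which agrees with 1 − 0 = 1.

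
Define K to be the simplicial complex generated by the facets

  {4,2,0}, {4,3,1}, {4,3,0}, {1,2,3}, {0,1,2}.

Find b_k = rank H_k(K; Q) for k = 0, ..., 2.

b_0 = 1, b_1 = 1, b_2 = 0.

Order the vertices as 0 < 1 < 2 < 3 < 4. Listing each simplex with vertices in this order, K has dimension 2 with simplices:

  0-simplices (5): [0], [1], [2], [3], [4]
  1-simplices (10): [0,1], [0,2], [0,3], [0,4], [1,2], [1,3], [1,4], [2,3], [2,4], [3,4]
  2-simplices (5): [0,1,2], [0,2,4], [0,3,4], [1,2,3], [1,3,4]

Hence C_0 ≅ Z^5, C_1 ≅ Z^10, C_2 ≅ Z^5.

∂_1: C_1 → C_0 maps an edge to its endpoints' difference, ∂[p,q] = q − p.
This gives a 5×10 integer matrix of rank 4; reducing to Smith normal form yields diagonal entries (1,1,1,1).

∂_2: C_2 → C_1 maps a triangle to the signed sum of its edges. For instance
  ∂[1,2,3] = [2,3] − [1,3] + [1,2],
  ∂[0,2,4] = [2,4] − [0,4] + [0,2].
This gives a 10×5 integer matrix of rank 5; reducing to Smith normal form yields diagonal entries (1,1,1,1,1).

Reading off H_k = ker ∂_k / im ∂_{k+1}:

  H_0: rank C_0 − rank ∂_1 = 5 − 4 = 1, and the invariant factors of ∂_1 are all 1, so H_0 = Z.
  H_1: rank ker ∂_1 − rank ∂_2 = (10 − 4) − 5 = 1, and the invariant factors of ∂_2 are all 1, so H_1 = Z.
  H_2: rank ker ∂_2 − rank ∂_3 = (5 − 5) − 0 = 0, and there is no ∂_3, so H_2 = 0.

(K is a triangulation of the Möbius band.)

Hence the Betti numbers are b_0 = 1, b_1 = 1, b_2 = 0.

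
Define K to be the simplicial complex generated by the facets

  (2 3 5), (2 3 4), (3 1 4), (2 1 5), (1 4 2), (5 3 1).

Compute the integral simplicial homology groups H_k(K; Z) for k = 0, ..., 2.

H_0 = Z,  H_1 = 0,  H_2 = Z.

Fix the vertex order 1 < 2 < 3 < 4 < 5 and write every simplex with vertices in increasing order. Then dim K = 2 and the simplices of K are:

  0-simplices (5): [1], [2], [3], [4], [5]
  1-simplices (9): [1,2], [1,3], [1,4], [1,5], [2,3], [2,4], [2,5], [3,4], [3,5]
  2-simplices (6): [1,2,4], [1,2,5], [1,3,4], [1,3,5], [2,3,4], [2,3,5]

giving chain groups C_0 ≅ Z^5, C_1 ≅ Z^9, C_2 ≅ Z^6.

Boundary ∂_1: C_1 → C_0 is given by ∂[p,q] = [q] − [p]. For instance
  ∂[3,5] = [5] − [3].
The resulting 5×9 matrix has rank 4, and its Smith normal form has invariant factors (1,1,1,1).

Boundary ∂_2: C_2 → C_1 acts by ∂[p,q,r] = [q,r] − [p,r] + [p,q]. For instance
  ∂[2,3,5] = [3,5] − [2,5] + [2,3],
  ∂[2,3,4] = [3,4] − [2,4] + [2,3].
This gives a 9×6 integer matrix of rank 5; reducing to Smith normal form yields diagonal entries (1,1,1,1,1).

Now H_k = ker ∂_k / im ∂_{k+1}, so:

  H_0: rank C_0 − rank ∂_1 = 5 − 4 = 1, and the invariant factors of ∂_1 are all 1, so H_0 ≅ Z.
  H_1: rank ker ∂_1 − rank ∂_2 = (9 − 4) − 5 = 0, and the invariant factors of ∂_2 are all 1, so H_1 ≅ 0.
  H_2: rank ker ∂_2 − rank ∂_3 = (6 − 5) − 0 = 1, and there is no ∂_3, so H_2 ≅ Z.

(K is a triangulation of the 2-sphere S^2.)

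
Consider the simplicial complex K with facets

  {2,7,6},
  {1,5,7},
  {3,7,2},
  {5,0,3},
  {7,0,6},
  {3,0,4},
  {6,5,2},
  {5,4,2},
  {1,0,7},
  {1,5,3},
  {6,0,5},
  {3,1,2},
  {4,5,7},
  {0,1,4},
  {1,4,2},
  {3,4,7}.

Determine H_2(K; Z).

Fix the vertex order 0 < 1 < 2 < 3 < 4 < 5 < 6 < 7 and write every simplex with vertices in increasing order. Then dim K = 2 and the simplices of K are:

  0-simplices (8): [0], [1], [2], [3], [4], [5], [6], [7]
  1-simplices (24): (24 of them)
  2-simplices (16): [0,1,4], [0,1,7], [0,3,4], [0,3,5], [0,5,6], [0,6,7], [1,2,3], [1,2,4], [1,3,5], [1,5,7], [2,3,7], [2,4,5], [2,5,6], [2,6,7], [3,4,7], [4,5,7]

so the chain groups are C_0 ≅ Z^8, C_1 ≅ Z^24, C_2 ≅ Z^16.

The boundary map ∂_1: C_1 → C_0 maps an edge to its endpoints' difference, ∂[p,q] = q − p. For instance
  ∂[1,3] = [3] − [1].
The resulting 8×24 matrix has rank 7, and its Smith normal form has invariant factors (1,1,1,1,1,1,1).

∂_2: C_2 → C_1 acts by ∂[p,q,r] = [q,r] − [p,r] + [p,q]. For instance
  ∂[2,3,7] = [3,7] − [2,7] + [2,3],
  ∂[0,1,7] = [1,7] − [0,7] + [0,1].
As a 24×16 matrix over Z this has rank 15, with invariant factors (1,1,1,1,1,1,1,1,1,1,1,1,1,1,1).

Reading off H_k = ker ∂_k / im ∂_{k+1}:

  H_2: rank ker ∂_2 − rank ∂_3 = (16 − 15) − 0 = 1, and there is no ∂_3, so H_2 = Z.

H_2 = Z.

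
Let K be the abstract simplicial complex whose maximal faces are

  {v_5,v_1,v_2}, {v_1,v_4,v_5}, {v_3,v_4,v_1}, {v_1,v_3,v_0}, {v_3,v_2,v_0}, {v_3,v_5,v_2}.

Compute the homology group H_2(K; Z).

H_2 = 0.

K has 6 vertices, 12 edges, 6 triangles.
rank ∂_2 = 6, rank ∂_3 = 0 ⇒ b_2 = 6 − 6 − 0 = 0. So H_2 = 0.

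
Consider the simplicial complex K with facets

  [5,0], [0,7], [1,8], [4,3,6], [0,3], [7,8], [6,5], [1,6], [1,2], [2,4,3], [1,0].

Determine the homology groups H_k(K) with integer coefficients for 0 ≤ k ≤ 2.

H_0 = Z,  H_1 = Z^4,  H_2 = 0.

K has 9 vertices, 14 edges, 2 triangles.
rank ∂_0 = 0, rank ∂_1 = 8 ⇒ b_0 = 9 − 0 − 8 = 1; all invariant factors of ∂_1 are 1 so no torsion. So H_0 ≅ Z.
rank ∂_1 = 8, rank ∂_2 = 2 ⇒ b_1 = 14 − 8 − 2 = 4; all invariant factors of ∂_2 are 1 so no torsion. So H_1 ≅ Z^4.
rank ∂_2 = 2, rank ∂_3 = 0 ⇒ b_2 = 2 − 2 − 0 = 0. So H_2 ≅ 0.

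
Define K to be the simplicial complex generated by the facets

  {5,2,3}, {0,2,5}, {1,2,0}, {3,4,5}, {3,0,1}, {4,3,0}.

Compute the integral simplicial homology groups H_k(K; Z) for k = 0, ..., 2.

Fix the vertex order 0 < 1 < 2 < 3 < 4 < 5 and write every simplex with vertices in increasing order. Then dim K = 2 and the simplices of K are:

  0-simplices (6): [0], [1], [2], [3], [4], [5]
  1-simplices (12): [0,1], [0,2], [0,3], [0,4], [0,5], [1,2], [1,3], [2,3], [2,5], [3,4], [3,5], [4,5]
  2-simplices (6): [0,1,2], [0,1,3], [0,2,5], [0,3,4], [2,3,5], [3,4,5]

so the chain groups are C_0 ≅ Z^6, C_1 ≅ Z^12, C_2 ≅ Z^6.

Boundary ∂_1: C_1 → C_0 sends each edge [p,q] (with p < q) to q − p.
The 6×12 boundary matrix has rank 5 and Smith normal form diag(1,1,1,1,1).

The boundary map ∂_2: C_2 → C_1 sends each 2-simplex [p,q,r] to [q,r] − [p,r] + [p,q]. For instance
  ∂[0,2,5] = [2,5] − [0,5] + [0,2],
  ∂[0,3,4] = [3,4] − [0,4] + [0,3].
As a 12×6 matrix over Z this has rank 6, with invariant factors (1,1,1,1,1,1).

Reading off H_k = ker ∂_k / im ∂_{k+1}:

  H_0: rank C_0 − rank ∂_1 = 6 − 5 = 1, and the invariant factors of ∂_1 are all 1, so H_0 = Z.
  H_1: rank ker ∂_1 − rank ∂_2 = (12 − 5) − 6 = 1, and the invariant factors of ∂_2 are all 1, so H_1 = Z.
  H_2: rank ker ∂_2 − rank ∂_3 = (6 − 6) − 0 = 0, and there is no ∂_3, so H_2 = 0.

(K is a triangulation of the cylinder S^1 x I.)

H_0 ≅ Z,  H_1 ≅ Z,  H_2 = 0.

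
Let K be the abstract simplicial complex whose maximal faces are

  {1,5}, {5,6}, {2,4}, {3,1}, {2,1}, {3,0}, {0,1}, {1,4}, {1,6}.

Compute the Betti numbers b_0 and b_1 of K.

b_0 = 1, b_1 = 3.

We work with the vertex ordering 0 < 1 < 2 < 3 < 4 < 5 < 6. The simplices of K, each written with vertices in increasing order, are:

  0-simplices (7): [0], [1], [2], [3], [4], [5], [6]
  1-simplices (9): [0,1], [0,3], [1,2], [1,3], [1,4], [1,5], [1,6], [2,4], [5,6]

Hence C_0 ≅ Z^7, C_1 ≅ Z^9.

The boundary map ∂_1: C_1 → C_0 is given by ∂[p,q] = [q] − [p].
The 7×9 boundary matrix has rank 6 and Smith normal form diag(1,1,1,1,1,1).

Reading off H_k = ker ∂_k / im ∂_{k+1}:

  H_0: rank C_0 − rank ∂_1 = 7 − 6 = 1, and the invariant factors of ∂_1 are all 1, so H_0 = Z.
  H_1: rank ker ∂_1 − rank ∂_2 = (9 − 6) − 0 = 3, and there is no ∂_2, so H_1 = Z^3.

(K is a triangulation of a wedge of 3 circles.)

Hence the Betti numbers are b_0 = 1, b_1 = 3.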